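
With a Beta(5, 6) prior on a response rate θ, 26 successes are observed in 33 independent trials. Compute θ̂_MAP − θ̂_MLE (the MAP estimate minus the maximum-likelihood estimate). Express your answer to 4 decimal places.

MAP − MLE = -0.0736

Posterior is Beta(31, 13); MAP = (31−1)/(44−2) = 30/42 ≈ 0.71429.
MLE ignores the prior: θ̂_MLE = k/n = 26/33 ≈ 0.78788.
Difference = 30/42 − 26/33 = -17/231 ≈ -0.0736.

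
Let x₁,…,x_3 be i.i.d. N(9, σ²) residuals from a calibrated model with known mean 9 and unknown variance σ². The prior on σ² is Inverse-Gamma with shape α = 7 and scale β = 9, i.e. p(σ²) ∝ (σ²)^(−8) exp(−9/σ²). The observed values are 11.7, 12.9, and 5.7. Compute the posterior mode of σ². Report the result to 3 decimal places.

Sum of squared deviations about the known mean: SS = (11.7−9)² + (12.9−9)² + (5.7−9)² = 33.39.
The Normal likelihood contributes (σ²)^(−n/2) exp(−SS/(2σ²)), so the posterior is Inverse-Gamma(α + n/2, β + SS/2) = Inverse-Gamma(8.5, 25.695).
The mode of Inverse-Gamma(a, b) is b/(a+1) = 25.695/9.5 ≈ 2.705.

σ̂²_MAP = 2.705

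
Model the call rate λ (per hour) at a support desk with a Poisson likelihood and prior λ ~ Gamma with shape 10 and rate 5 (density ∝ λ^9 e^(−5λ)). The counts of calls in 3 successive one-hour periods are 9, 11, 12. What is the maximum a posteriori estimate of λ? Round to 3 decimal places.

Σxᵢ = 9+11+12 = 32, with n = 3.
Posterior ∝ λ^9e^(−5λ) · λ^32e^(−3λ) = λ^41e^(−8λ), i.e. Gamma(shape=42, rate=8).
The mode of a Gamma(a, b) with a ≥ 1 (shape–rate) is (a−1)/b = 41/8 ≈ 5.125.

λ̂_MAP = 5.125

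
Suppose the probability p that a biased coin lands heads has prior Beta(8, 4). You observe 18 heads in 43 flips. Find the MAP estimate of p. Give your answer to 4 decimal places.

p̂_MAP = 0.4717

Prior: Beta(8, 4).
Data: 18 successes in 43 trials. The binomial likelihood contributes p^18(1−p)^25, so the posterior is Beta(8+18, 4+25) = Beta(26, 29).
For Beta(a, b) with a, b > 1 the mode is (a−1)/(a+b−2) = 25/53 ≈ 0.4717.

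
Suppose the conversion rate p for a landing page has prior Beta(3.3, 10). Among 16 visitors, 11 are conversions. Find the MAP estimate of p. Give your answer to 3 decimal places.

Prior: Beta(3.3, 10).
Data: 11 successes in 16 trials. The binomial likelihood contributes p^11(1−p)^5, so the posterior is Beta(3.3+11, 10+5) = Beta(14.3, 15).
For Beta(a, b) with a, b > 1 the mode is (a−1)/(a+b−2) = 13.3/27.3 ≈ 0.487.

p̂_MAP = 0.487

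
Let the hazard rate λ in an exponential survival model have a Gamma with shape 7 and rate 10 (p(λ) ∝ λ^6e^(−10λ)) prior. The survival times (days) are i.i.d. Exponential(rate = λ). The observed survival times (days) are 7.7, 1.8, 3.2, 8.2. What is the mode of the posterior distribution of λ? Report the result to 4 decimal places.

λ̂_MAP = 0.3236

The Exponential(rate=λ) likelihood is ∝ λ^n e^(−λΣtᵢ). Here n = 4 and Σtᵢ = 7.7 + 1.8 + 3.2 + 8.2 = 20.9.
Posterior ∝ λ^6e^(−10λ) · λ^4e^(−20.9λ) = λ^10e^(−30.9λ), i.e. Gamma(11, 30.9).
Mode = (a−1)/b = 10/30.9 ≈ 0.3236.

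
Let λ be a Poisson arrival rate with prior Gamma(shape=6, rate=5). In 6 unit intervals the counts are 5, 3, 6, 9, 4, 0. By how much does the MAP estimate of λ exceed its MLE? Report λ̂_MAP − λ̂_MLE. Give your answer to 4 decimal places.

Σxᵢ = 27. Posterior is Gamma(33, 11); MAP = (33−1)/11 = 32/11 ≈ 2.90909.
MLE = x̄ = 27/6 ≈ 4.50000.
Difference = 32/11 − 27/6 = -35/22 ≈ -1.5909.

MAP − MLE = -1.5909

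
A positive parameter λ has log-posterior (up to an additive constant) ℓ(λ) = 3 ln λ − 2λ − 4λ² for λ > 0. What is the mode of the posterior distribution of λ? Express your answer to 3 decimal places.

ℓ'(λ) = 3/λ − 2 − 8λ. Setting this to zero and multiplying by λ: 8λ² + 2λ − 3 = 0.
λ = (−2 + √(2² + 4·8·3)) / (2·8) = (−2 + √100) / 16 = (−2 + 10)/16 = 1/2.
ℓ''(λ) = −3/λ² − 8 < 0, confirming a maximum.

λ̂_MAP = 0.500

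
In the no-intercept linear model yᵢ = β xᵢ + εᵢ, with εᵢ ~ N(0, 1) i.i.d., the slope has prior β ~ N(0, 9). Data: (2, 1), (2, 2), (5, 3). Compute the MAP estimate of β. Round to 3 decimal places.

β̂_MAP = 0.634

log p(β | y) = −Σ(yᵢ − βxᵢ)²/(2·1) − β²/(2·9) + const.
Setting the derivative to zero: Σxᵢ(yᵢ − βxᵢ)/1 − β/9 = 0, so β = Σxᵢyᵢ / (Σxᵢ² + σ²/τ²).
Σxᵢyᵢ = 2·1 + 2·2 + 5·3 = 21; Σxᵢ² = 33; σ²/τ² = 1/9.
β̂_MAP = 21 / (33 + 1/9) = 21/(298/9) = 189/298 ≈ 0.634.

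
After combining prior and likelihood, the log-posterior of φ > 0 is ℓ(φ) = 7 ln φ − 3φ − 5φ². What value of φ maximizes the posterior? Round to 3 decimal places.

φ̂_MAP = 0.700

ℓ'(φ) = 7/φ − 3 − 10φ. Setting this to zero and multiplying by φ: 10φ² + 3φ − 7 = 0.
φ = (−3 + √(3² + 4·10·7)) / (2·10) = (−3 + √289) / 20 = (−3 + 17)/20 = 7/10.
ℓ''(φ) = −7/φ² − 10 < 0, confirming a maximum.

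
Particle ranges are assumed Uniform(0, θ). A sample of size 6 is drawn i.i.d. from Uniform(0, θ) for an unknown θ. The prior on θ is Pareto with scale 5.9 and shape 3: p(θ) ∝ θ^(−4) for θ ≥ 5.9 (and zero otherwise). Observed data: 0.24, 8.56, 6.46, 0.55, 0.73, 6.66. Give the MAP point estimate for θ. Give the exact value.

θ̂_MAP = 8.56

The Uniform(0, θ) likelihood is θ^(−n) for θ ≥ max(xᵢ), zero otherwise. Here max(xᵢ) = 8.56.
Posterior ∝ θ^(−4) · θ^(−6) = θ^(−10) on θ ≥ max(5.9, 8.56) = 8.56.
This density is strictly decreasing in θ, so the posterior mode lies at the lower boundary of the support.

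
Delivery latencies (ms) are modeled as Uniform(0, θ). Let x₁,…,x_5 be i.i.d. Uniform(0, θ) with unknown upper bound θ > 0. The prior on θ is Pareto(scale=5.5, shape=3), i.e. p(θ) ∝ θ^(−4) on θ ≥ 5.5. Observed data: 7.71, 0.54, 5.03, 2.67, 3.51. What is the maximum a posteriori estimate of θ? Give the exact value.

θ̂_MAP = 7.71

The Uniform(0, θ) likelihood is θ^(−n) for θ ≥ max(xᵢ), zero otherwise. Here max(xᵢ) = 7.71.
Posterior ∝ θ^(−4) · θ^(−5) = θ^(−9) on θ ≥ max(5.5, 7.71) = 7.71.
This density is strictly decreasing in θ, so the posterior mode lies at the lower boundary of the support.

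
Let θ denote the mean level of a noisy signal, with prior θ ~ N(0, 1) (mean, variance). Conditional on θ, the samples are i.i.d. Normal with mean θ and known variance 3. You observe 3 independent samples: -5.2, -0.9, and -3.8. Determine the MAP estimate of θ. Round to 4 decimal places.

n = 3; x̄ = ((-5.2) + (-0.9) + (-3.8))/3 = -9.9/3 = -3.3.
For a Normal prior and Normal likelihood with known variance, the posterior is Normal; its mode equals its mean, the precision-weighted average.
Prior precision 1/σ₀² = 1/1 = 1; data precision n/σ² = 3/3 = 1.
θ̂ = (1·0 + 1·(-3.3)) / (1 + 1) = (-3.3)/2 = -1.6500.

θ̂_MAP = -1.6500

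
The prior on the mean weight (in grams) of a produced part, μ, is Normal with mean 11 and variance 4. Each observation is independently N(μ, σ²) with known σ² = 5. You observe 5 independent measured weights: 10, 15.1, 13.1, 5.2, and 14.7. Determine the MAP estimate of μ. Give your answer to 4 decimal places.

μ̂_MAP = 11.4960

n = 5; x̄ = (10 + 15.1 + 13.1 + 5.2 + 14.7)/5 = 58.1/5 = 11.62.
For a Normal prior and Normal likelihood with known variance, the posterior is Normal; its mode equals its mean, the precision-weighted average.
Prior precision 1/σ₀² = 1/4 = 0.25; data precision n/σ² = 5/5 = 1.
μ̂ = (0.25·11 + 1·11.62) / (0.25 + 1) = 14.37/1.25 = 11.4960.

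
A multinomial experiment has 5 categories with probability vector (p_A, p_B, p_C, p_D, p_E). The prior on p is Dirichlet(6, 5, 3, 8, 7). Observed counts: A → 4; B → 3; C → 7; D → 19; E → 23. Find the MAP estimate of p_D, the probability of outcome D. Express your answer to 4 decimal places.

MAP estimate of p_D = 0.3250

The posterior is Dirichlet(αᵢ + nᵢ) = Dirichlet(10, 8, 10, 27, 30).
For a Dirichlet(a₁,…,a_K) with all aᵢ > 1, the mode has j-th component (aⱼ − 1)/(Σaᵢ − K).
Here Σaᵢ = 85 and K = 5, so p_D = (27 − 1)/(85 − 5) = 26/80 ≈ 0.3250.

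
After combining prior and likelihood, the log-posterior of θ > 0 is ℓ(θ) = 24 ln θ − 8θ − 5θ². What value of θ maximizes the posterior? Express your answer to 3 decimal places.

θ̂_MAP = 1.200

ℓ'(θ) = 24/θ − 8 − 10θ. Setting this to zero and multiplying by θ: 10θ² + 8θ − 24 = 0.
θ = (−8 + √(8² + 4·10·24)) / (2·10) = (−8 + √1024) / 20 = (−8 + 32)/20 = 6/5.
ℓ''(θ) = −24/θ² − 10 < 0, confirming a maximum.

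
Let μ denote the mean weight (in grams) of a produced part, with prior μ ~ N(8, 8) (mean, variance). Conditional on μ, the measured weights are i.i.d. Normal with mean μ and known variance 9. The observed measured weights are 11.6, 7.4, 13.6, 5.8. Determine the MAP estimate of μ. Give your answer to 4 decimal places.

n = 4; x̄ = (11.6 + 7.4 + 13.6 + 5.8)/4 = 38.4/4 = 9.6.
For a Normal prior and Normal likelihood with known variance, the posterior is Normal; its mode equals its mean, the precision-weighted average.
Prior precision 1/σ₀² = 1/8 = 0.125; data precision n/σ² = 4/9.
μ̂ = (0.125·8 + (4/9)·9.6) / (0.125 + 4/9) = (79/15)/(41/72) = 1896/205 ≈ 9.2488.

μ̂_MAP = 9.2488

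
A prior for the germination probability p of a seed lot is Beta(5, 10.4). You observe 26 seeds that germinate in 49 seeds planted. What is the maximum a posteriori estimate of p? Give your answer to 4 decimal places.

Prior: Beta(5, 10.4).
Data: 26 successes in 49 trials. The binomial likelihood contributes p^26(1−p)^23, so the posterior is Beta(5+26, 10.4+23) = Beta(31, 33.4).
For Beta(a, b) with a, b > 1 the mode is (a−1)/(a+b−2) = 30/62.4 ≈ 0.4808.

p̂_MAP = 0.4808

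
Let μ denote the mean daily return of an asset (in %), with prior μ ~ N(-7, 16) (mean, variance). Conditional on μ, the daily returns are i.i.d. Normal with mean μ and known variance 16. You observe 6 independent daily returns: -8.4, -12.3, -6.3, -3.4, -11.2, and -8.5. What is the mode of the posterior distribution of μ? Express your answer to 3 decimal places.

n = 6; x̄ = ((-8.4) + (-12.3) + (-6.3) + (-3.4) + (-11.2) + (-8.5))/6 = -50.1/6 = -8.35.
For a Normal prior and Normal likelihood with known variance, the posterior is Normal; its mode equals its mean, the precision-weighted average.
Prior precision 1/σ₀² = 1/16 = 0.0625; data precision n/σ² = 6/16 = 0.375.
μ̂ = (0.0625·(-7) + 0.375·(-8.35)) / (0.0625 + 0.375) = (-3.56875)/0.4375 = -571/70 ≈ -8.157.

μ̂_MAP = -8.157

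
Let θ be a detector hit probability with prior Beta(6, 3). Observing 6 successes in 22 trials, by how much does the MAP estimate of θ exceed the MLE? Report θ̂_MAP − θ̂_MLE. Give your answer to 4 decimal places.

Posterior is Beta(12, 19); MAP = (12−1)/(31−2) = 11/29 ≈ 0.37931.
MLE ignores the prior: θ̂_MLE = k/n = 6/22 ≈ 0.27273.
Difference = 11/29 − 6/22 = 34/319 ≈ 0.1066.

MAP − MLE = 0.1066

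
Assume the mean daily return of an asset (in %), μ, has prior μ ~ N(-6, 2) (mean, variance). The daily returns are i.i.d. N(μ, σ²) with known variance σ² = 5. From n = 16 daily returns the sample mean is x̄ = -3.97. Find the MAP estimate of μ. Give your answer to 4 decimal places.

n = 16, x̄ = -3.97.
For a Normal prior and Normal likelihood with known variance, the posterior is Normal; its mode equals its mean, the precision-weighted average.
Prior precision 1/σ₀² = 1/2 = 0.5; data precision n/σ² = 16/5 = 3.2.
μ̂ = (0.5·(-6) + 3.2·(-3.97)) / (0.5 + 3.2) = (-15.704)/3.7 = -3926/925 ≈ -4.2443.

μ̂_MAP = -4.2443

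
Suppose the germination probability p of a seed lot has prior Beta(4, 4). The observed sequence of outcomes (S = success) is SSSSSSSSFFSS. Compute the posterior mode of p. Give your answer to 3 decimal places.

p̂_MAP = 0.722

Prior: Beta(4, 4).
Data: 10 successes in 12 trials (from the sequence). The binomial likelihood contributes p^10(1−p)^2, so the posterior is Beta(4+10, 4+2) = Beta(14, 6).
For Beta(a, b) with a, b > 1 the mode is (a−1)/(a+b−2) = 13/18 ≈ 0.722.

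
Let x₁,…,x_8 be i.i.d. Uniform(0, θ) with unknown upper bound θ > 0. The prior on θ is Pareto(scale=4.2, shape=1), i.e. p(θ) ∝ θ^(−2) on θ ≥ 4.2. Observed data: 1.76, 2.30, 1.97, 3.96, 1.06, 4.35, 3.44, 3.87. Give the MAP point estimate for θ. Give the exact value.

θ̂_MAP = 4.35

The Uniform(0, θ) likelihood is θ^(−n) for θ ≥ max(xᵢ), zero otherwise. Here max(xᵢ) = 4.35.
Posterior ∝ θ^(−2) · θ^(−8) = θ^(−10) on θ ≥ max(4.2, 4.35) = 4.35.
This density is strictly decreasing in θ, so the posterior mode lies at the lower boundary of the support.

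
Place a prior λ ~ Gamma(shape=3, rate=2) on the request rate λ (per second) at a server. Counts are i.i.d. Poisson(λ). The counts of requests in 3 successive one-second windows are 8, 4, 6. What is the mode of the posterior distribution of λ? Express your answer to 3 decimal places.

Σxᵢ = 8+4+6 = 18, with n = 3.
Posterior ∝ λ^2e^(−2λ) · λ^18e^(−3λ) = λ^20e^(−5λ), i.e. Gamma(shape=21, rate=5).
The mode of a Gamma(a, b) with a ≥ 1 (shape–rate) is (a−1)/b = 20/5 ≈ 4.000.

λ̂_MAP = 4.000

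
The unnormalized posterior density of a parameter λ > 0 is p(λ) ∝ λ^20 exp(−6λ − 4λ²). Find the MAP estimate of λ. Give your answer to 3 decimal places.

λ̂_MAP = 1.250

ℓ'(λ) = 20/λ − 6 − 8λ. Setting this to zero and multiplying by λ: 8λ² + 6λ − 20 = 0.
λ = (−6 + √(6² + 4·8·20)) / (2·8) = (−6 + √676) / 16 = (−6 + 26)/16 = 5/4.
ℓ''(λ) = −20/λ² − 8 < 0, confirming a maximum.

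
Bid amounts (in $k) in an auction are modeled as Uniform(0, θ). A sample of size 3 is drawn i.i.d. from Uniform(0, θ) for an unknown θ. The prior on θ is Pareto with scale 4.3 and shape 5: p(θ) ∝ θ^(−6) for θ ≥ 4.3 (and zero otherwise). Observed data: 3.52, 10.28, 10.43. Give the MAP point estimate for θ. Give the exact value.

The Uniform(0, θ) likelihood is θ^(−n) for θ ≥ max(xᵢ), zero otherwise. Here max(xᵢ) = 10.43.
Posterior ∝ θ^(−6) · θ^(−3) = θ^(−9) on θ ≥ max(4.3, 10.43) = 10.43.
This density is strictly decreasing in θ, so the posterior mode lies at the lower boundary of the support.

θ̂_MAP = 10.43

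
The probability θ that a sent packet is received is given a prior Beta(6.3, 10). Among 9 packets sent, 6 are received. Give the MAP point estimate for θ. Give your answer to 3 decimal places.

θ̂_MAP = 0.485

Prior: Beta(6.3, 10).
Data: 6 successes in 9 trials. The binomial likelihood contributes θ^6(1−θ)^3, so the posterior is Beta(6.3+6, 10+3) = Beta(12.3, 13).
For Beta(a, b) with a, b > 1 the mode is (a−1)/(a+b−2) = 11.3/23.3 ≈ 0.485.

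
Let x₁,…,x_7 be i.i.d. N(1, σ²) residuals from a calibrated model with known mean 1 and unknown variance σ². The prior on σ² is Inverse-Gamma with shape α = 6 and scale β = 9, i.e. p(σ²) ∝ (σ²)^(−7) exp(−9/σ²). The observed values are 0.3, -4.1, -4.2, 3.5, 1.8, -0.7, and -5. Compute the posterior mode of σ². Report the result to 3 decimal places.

σ̂²_MAP = 5.587

Sum of squared deviations about the known mean: SS = (0.3−1)² + (-4.1−1)² + (-4.2−1)² + (3.5−1)² + (1.8−1)² + (-0.7−1)² + (-5−1)² = 99.32.
The Normal likelihood contributes (σ²)^(−n/2) exp(−SS/(2σ²)), so the posterior is Inverse-Gamma(α + n/2, β + SS/2) = Inverse-Gamma(9.5, 58.66).
The mode of Inverse-Gamma(a, b) is b/(a+1) = 58.66/10.5 ≈ 5.587.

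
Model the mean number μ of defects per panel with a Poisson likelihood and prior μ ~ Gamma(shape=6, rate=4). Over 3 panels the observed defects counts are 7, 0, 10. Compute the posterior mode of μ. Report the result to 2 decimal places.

Σxᵢ = 7+0+10 = 17, with n = 3.
Posterior ∝ μ^5e^(−4μ) · μ^17e^(−3μ) = μ^22e^(−7μ), i.e. Gamma(shape=23, rate=7).
The mode of a Gamma(a, b) with a ≥ 1 (shape–rate) is (a−1)/b = 22/7 ≈ 3.14.

μ̂_MAP = 3.14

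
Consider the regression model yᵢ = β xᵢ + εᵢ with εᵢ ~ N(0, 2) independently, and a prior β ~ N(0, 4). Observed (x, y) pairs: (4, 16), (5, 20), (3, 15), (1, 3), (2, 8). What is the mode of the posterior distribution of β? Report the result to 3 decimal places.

β̂_MAP = 4.108

log p(β | y) = −Σ(yᵢ − βxᵢ)²/(2·2) − β²/(2·4) + const.
Setting the derivative to zero: Σxᵢ(yᵢ − βxᵢ)/2 − β/4 = 0, so β = Σxᵢyᵢ / (Σxᵢ² + σ²/τ²).
Σxᵢyᵢ = 4·16 + 5·20 + 3·15 + 1·3 + 2·8 = 228; Σxᵢ² = 55; σ²/τ² = 0.5.
β̂_MAP = 228 / (55 + 0.5) = 228/55.5 ≈ 4.108.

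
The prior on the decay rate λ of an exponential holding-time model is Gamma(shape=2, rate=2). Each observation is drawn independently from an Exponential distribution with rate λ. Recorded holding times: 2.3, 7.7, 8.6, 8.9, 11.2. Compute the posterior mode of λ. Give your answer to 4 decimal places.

The Exponential(rate=λ) likelihood is ∝ λ^n e^(−λΣtᵢ). Here n = 5 and Σtᵢ = 2.3 + 7.7 + 8.6 + 8.9 + 11.2 = 38.7.
Posterior ∝ λe^(−2λ) · λ^5e^(−38.7λ) = λ^6e^(−40.7λ), i.e. Gamma(7, 40.7).
Mode = (a−1)/b = 6/40.7 ≈ 0.1474.

λ̂_MAP = 0.1474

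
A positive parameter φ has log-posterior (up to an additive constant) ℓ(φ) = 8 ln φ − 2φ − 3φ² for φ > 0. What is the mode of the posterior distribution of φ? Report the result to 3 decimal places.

ℓ'(φ) = 8/φ − 2 − 6φ. Setting this to zero and multiplying by φ: 6φ² + 2φ − 8 = 0.
φ = (−2 + √(2² + 4·6·8)) / (2·6) = (−2 + √196) / 12 = (−2 + 14)/12 = 1.
ℓ''(φ) = −8/φ² − 6 < 0, confirming a maximum.

φ̂_MAP = 1.000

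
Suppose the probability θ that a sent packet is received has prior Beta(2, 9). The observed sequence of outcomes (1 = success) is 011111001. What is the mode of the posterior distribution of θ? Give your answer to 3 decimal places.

Prior: Beta(2, 9).
Data: 6 successes in 9 trials (from the sequence). The binomial likelihood contributes θ^6(1−θ)^3, so the posterior is Beta(2+6, 9+3) = Beta(8, 12).
For Beta(a, b) with a, b > 1 the mode is (a−1)/(a+b−2) = 7/18 ≈ 0.389.

θ̂_MAP = 0.389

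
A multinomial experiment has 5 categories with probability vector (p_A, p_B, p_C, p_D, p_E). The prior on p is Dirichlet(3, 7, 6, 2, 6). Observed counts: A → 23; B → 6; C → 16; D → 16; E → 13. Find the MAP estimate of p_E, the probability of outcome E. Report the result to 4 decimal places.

The posterior is Dirichlet(αᵢ + nᵢ) = Dirichlet(26, 13, 22, 18, 19).
For a Dirichlet(a₁,…,a_K) with all aᵢ > 1, the mode has j-th component (aⱼ − 1)/(Σaᵢ − K).
Here Σaᵢ = 98 and K = 5, so p_E = (19 − 1)/(98 − 5) = 18/93 ≈ 0.1935.

MAP estimate of p_E = 0.1935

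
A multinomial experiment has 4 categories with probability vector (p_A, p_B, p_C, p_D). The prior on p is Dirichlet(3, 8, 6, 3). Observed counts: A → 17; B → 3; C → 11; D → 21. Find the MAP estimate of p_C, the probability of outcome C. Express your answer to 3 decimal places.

The posterior is Dirichlet(αᵢ + nᵢ) = Dirichlet(20, 11, 17, 24).
For a Dirichlet(a₁,…,a_K) with all aᵢ > 1, the mode has j-th component (aⱼ − 1)/(Σaᵢ − K).
Here Σaᵢ = 72 and K = 4, so p_C = (17 − 1)/(72 − 4) = 16/68 ≈ 0.235.

MAP estimate of p_C = 0.235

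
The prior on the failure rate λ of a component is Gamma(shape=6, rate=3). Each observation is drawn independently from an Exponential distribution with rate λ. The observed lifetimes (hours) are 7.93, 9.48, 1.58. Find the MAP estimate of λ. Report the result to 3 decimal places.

The Exponential(rate=λ) likelihood is ∝ λ^n e^(−λΣtᵢ). Here n = 3 and Σtᵢ = 7.93 + 9.48 + 1.58 = 18.99.
Posterior ∝ λ^5e^(−3λ) · λ^3e^(−18.99λ) = λ^8e^(−21.99λ), i.e. Gamma(9, 21.99).
Mode = (a−1)/b = 8/21.99 ≈ 0.364.

λ̂_MAP = 0.364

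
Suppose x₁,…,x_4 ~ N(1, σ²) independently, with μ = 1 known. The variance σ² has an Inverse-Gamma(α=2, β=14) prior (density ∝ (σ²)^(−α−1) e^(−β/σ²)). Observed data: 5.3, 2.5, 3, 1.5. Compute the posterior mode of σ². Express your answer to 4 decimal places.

Sum of squared deviations about the known mean: SS = (5.3−1)² + (2.5−1)² + (3−1)² + (1.5−1)² = 24.99.
The Normal likelihood contributes (σ²)^(−n/2) exp(−SS/(2σ²)), so the posterior is Inverse-Gamma(α + n/2, β + SS/2) = Inverse-Gamma(4, 26.495).
The mode of Inverse-Gamma(a, b) is b/(a+1) = 26.495/5 ≈ 5.2990.

σ̂²_MAP = 5.2990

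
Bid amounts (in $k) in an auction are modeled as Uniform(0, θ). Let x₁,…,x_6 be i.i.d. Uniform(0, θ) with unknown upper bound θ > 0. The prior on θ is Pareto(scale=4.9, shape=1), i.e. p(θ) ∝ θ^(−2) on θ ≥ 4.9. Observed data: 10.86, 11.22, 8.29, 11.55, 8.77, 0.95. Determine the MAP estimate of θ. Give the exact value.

The Uniform(0, θ) likelihood is θ^(−n) for θ ≥ max(xᵢ), zero otherwise. Here max(xᵢ) = 11.55.
Posterior ∝ θ^(−2) · θ^(−6) = θ^(−8) on θ ≥ max(4.9, 11.55) = 11.55.
This density is strictly decreasing in θ, so the posterior mode lies at the lower boundary of the support.

θ̂_MAP = 11.55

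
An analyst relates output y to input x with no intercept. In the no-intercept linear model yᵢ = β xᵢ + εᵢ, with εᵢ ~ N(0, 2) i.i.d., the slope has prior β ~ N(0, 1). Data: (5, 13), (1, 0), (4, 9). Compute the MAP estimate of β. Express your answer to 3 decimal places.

log p(β | y) = −Σ(yᵢ − βxᵢ)²/(2·2) − β²/(2·1) + const.
Setting the derivative to zero: Σxᵢ(yᵢ − βxᵢ)/2 − β/1 = 0, so β = Σxᵢyᵢ / (Σxᵢ² + σ²/τ²).
Σxᵢyᵢ = 5·13 + 1·0 + 4·9 = 101; Σxᵢ² = 42; σ²/τ² = 2.
β̂_MAP = 101 / (42 + 2) = 101/44 ≈ 2.295.

β̂_MAP = 2.295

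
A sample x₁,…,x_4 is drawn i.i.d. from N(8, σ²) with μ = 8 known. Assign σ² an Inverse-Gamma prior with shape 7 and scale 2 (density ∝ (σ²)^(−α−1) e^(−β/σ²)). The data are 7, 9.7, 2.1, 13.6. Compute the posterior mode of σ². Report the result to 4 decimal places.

Sum of squared deviations about the known mean: SS = (7−8)² + (9.7−8)² + (2.1−8)² + (13.6−8)² = 70.06.
The Normal likelihood contributes (σ²)^(−n/2) exp(−SS/(2σ²)), so the posterior is Inverse-Gamma(α + n/2, β + SS/2) = Inverse-Gamma(9, 37.03).
The mode of Inverse-Gamma(a, b) is b/(a+1) = 37.03/10 ≈ 3.7030.

σ̂²_MAP = 3.7030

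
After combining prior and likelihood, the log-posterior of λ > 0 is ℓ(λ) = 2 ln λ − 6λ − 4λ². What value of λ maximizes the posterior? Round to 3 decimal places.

λ̂_MAP = 0.250

ℓ'(λ) = 2/λ − 6 − 8λ. Setting this to zero and multiplying by λ: 8λ² + 6λ − 2 = 0.
λ = (−6 + √(6² + 4·8·2)) / (2·8) = (−6 + √100) / 16 = (−6 + 10)/16 = 1/4.
ℓ''(λ) = −2/λ² − 8 < 0, confirming a maximum.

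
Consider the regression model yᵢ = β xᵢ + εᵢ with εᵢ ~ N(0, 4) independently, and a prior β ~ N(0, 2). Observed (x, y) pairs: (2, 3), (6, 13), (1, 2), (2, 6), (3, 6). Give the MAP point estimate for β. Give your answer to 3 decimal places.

log p(β | y) = −Σ(yᵢ − βxᵢ)²/(2·4) − β²/(2·2) + const.
Setting the derivative to zero: Σxᵢ(yᵢ − βxᵢ)/4 − β/2 = 0, so β = Σxᵢyᵢ / (Σxᵢ² + σ²/τ²).
Σxᵢyᵢ = 2·3 + 6·13 + 1·2 + 2·6 + 3·6 = 116; Σxᵢ² = 54; σ²/τ² = 2.
β̂_MAP = 116 / (54 + 2) = 116/56 ≈ 2.071.

β̂_MAP = 2.071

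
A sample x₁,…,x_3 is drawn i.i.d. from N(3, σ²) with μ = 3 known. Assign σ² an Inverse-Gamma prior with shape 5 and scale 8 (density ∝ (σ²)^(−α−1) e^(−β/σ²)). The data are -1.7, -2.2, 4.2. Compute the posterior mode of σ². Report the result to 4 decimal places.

Sum of squared deviations about the known mean: SS = (-1.7−3)² + (-2.2−3)² + (4.2−3)² = 50.57.
The Normal likelihood contributes (σ²)^(−n/2) exp(−SS/(2σ²)), so the posterior is Inverse-Gamma(α + n/2, β + SS/2) = Inverse-Gamma(6.5, 33.285).
The mode of Inverse-Gamma(a, b) is b/(a+1) = 33.285/7.5 ≈ 4.4380.

σ̂²_MAP = 4.4380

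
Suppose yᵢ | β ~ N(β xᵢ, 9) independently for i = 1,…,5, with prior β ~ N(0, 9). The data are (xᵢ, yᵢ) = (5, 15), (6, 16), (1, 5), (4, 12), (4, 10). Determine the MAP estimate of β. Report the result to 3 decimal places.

log p(β | y) = −Σ(yᵢ − βxᵢ)²/(2·9) − β²/(2·9) + const.
Setting the derivative to zero: Σxᵢ(yᵢ − βxᵢ)/9 − β/9 = 0, so β = Σxᵢyᵢ / (Σxᵢ² + σ²/τ²).
Σxᵢyᵢ = 5·15 + 6·16 + 1·5 + 4·12 + 4·10 = 264; Σxᵢ² = 94; σ²/τ² = 1.
β̂_MAP = 264 / (94 + 1) = 264/95 ≈ 2.779.

β̂_MAP = 2.779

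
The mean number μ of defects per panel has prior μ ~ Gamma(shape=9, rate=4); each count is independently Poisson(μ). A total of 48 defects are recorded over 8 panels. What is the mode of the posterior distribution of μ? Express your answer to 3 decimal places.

μ̂_MAP = 4.667

Σxᵢ = 48, n = 8.
Posterior ∝ μ^8e^(−4μ) · μ^48e^(−8μ) = μ^56e^(−12μ), i.e. Gamma(shape=57, rate=12).
The mode of a Gamma(a, b) with a ≥ 1 (shape–rate) is (a−1)/b = 56/12 ≈ 4.667.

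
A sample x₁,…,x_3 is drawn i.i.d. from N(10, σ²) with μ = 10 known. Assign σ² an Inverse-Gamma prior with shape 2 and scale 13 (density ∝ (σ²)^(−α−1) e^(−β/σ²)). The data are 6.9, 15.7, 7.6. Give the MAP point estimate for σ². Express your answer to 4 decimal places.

σ̂²_MAP = 8.2067

Sum of squared deviations about the known mean: SS = (6.9−10)² + (15.7−10)² + (7.6−10)² = 47.86.
The Normal likelihood contributes (σ²)^(−n/2) exp(−SS/(2σ²)), so the posterior is Inverse-Gamma(α + n/2, β + SS/2) = Inverse-Gamma(3.5, 36.93).
The mode of Inverse-Gamma(a, b) is b/(a+1) = 36.93/4.5 ≈ 8.2067.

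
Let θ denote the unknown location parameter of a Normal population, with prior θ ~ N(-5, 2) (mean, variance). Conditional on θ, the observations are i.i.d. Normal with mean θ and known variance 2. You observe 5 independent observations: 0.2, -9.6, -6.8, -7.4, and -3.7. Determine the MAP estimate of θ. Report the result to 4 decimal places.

θ̂_MAP = -5.3833

n = 5; x̄ = (0.2 + (-9.6) + (-6.8) + (-7.4) + (-3.7))/5 = -27.3/5 = -5.46.
For a Normal prior and Normal likelihood with known variance, the posterior is Normal; its mode equals its mean, the precision-weighted average.
Prior precision 1/σ₀² = 1/2 = 0.5; data precision n/σ² = 5/2 = 2.5.
θ̂ = (0.5·(-5) + 2.5·(-5.46)) / (0.5 + 2.5) = (-16.15)/3 = -323/60 ≈ -5.3833.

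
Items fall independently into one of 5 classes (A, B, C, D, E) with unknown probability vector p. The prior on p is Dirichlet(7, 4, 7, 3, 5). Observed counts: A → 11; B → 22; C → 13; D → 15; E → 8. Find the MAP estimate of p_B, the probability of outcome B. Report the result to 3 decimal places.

MAP estimate of p_B = 0.278

The posterior is Dirichlet(αᵢ + nᵢ) = Dirichlet(18, 26, 20, 18, 13).
For a Dirichlet(a₁,…,a_K) with all aᵢ > 1, the mode has j-th component (aⱼ − 1)/(Σaᵢ − K).
Here Σaᵢ = 95 and K = 5, so p_B = (26 − 1)/(95 − 5) = 25/90 ≈ 0.278.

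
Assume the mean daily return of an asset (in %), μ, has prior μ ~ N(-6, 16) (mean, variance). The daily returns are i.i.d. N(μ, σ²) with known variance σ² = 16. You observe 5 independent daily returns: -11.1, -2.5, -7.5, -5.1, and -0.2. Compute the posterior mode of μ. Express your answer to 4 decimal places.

n = 5; x̄ = ((-11.1) + (-2.5) + (-7.5) + (-5.1) + (-0.2))/5 = -26.4/5 = -5.28.
For a Normal prior and Normal likelihood with known variance, the posterior is Normal; its mode equals its mean, the precision-weighted average.
Prior precision 1/σ₀² = 1/16 = 0.0625; data precision n/σ² = 5/16 = 0.3125.
μ̂ = (0.0625·(-6) + 0.3125·(-5.28)) / (0.0625 + 0.3125) = (-2.025)/0.375 = -5.4000.

μ̂_MAP = -5.4000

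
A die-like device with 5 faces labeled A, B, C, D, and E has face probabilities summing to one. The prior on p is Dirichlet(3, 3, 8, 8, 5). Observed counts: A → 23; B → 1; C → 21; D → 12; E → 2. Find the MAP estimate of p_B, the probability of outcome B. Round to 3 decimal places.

The posterior is Dirichlet(αᵢ + nᵢ) = Dirichlet(26, 4, 29, 20, 7).
For a Dirichlet(a₁,…,a_K) with all aᵢ > 1, the mode has j-th component (aⱼ − 1)/(Σaᵢ − K).
Here Σaᵢ = 86 and K = 5, so p_B = (4 − 1)/(86 − 5) = 3/81 ≈ 0.037.

MAP estimate of p_B = 0.037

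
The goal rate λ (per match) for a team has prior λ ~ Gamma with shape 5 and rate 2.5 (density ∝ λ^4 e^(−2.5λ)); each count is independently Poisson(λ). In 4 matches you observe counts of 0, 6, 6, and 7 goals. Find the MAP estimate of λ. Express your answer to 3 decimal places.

λ̂_MAP = 3.538

Σxᵢ = 0+6+6+7 = 19, with n = 4.
Posterior ∝ λ^4e^(−2.5λ) · λ^19e^(−4λ) = λ^23e^(−6.5λ), i.e. Gamma(shape=24, rate=6.5).
The mode of a Gamma(a, b) with a ≥ 1 (shape–rate) is (a−1)/b = 23/6.5 ≈ 3.538.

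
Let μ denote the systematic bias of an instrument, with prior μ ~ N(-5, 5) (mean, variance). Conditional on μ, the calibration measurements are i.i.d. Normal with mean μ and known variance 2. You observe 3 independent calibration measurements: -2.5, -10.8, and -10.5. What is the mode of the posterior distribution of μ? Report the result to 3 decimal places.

μ̂_MAP = -7.588

n = 3; x̄ = ((-2.5) + (-10.8) + (-10.5))/3 = -23.8/3 = -119/15 ≈ -7.9333.
For a Normal prior and Normal likelihood with known variance, the posterior is Normal; its mode equals its mean, the precision-weighted average.
Prior precision 1/σ₀² = 1/5 = 0.2; data precision n/σ² = 3/2 = 1.5.
μ̂ = (0.2·(-5) + 1.5·(-119/15)) / (0.2 + 1.5) = (-12.9)/1.7 = -129/17 ≈ -7.588.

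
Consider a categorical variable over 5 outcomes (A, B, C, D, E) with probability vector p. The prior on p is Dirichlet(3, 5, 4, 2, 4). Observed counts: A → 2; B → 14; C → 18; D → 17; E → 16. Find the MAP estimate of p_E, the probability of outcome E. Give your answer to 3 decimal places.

MAP estimate of p_E = 0.238

The posterior is Dirichlet(αᵢ + nᵢ) = Dirichlet(5, 19, 22, 19, 20).
For a Dirichlet(a₁,…,a_K) with all aᵢ > 1, the mode has j-th component (aⱼ − 1)/(Σaᵢ − K).
Here Σaᵢ = 85 and K = 5, so p_E = (20 − 1)/(85 − 5) = 19/80 ≈ 0.238.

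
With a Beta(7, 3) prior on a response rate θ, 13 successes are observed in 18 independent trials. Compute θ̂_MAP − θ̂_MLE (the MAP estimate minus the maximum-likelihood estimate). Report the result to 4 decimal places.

Posterior is Beta(20, 8); MAP = (20−1)/(28−2) = 19/26 ≈ 0.73077.
MLE ignores the prior: θ̂_MLE = k/n = 13/18 ≈ 0.72222.
Difference = 19/26 − 13/18 = 1/117 ≈ 0.0085.

MAP − MLE = 0.0085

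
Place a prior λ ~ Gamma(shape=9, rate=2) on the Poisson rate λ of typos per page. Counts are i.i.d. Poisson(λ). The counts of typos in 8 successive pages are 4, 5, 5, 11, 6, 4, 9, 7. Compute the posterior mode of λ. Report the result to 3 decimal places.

λ̂_MAP = 5.900

Σxᵢ = 4+5+5+11+6+4+9+7 = 51, with n = 8.
Posterior ∝ λ^8e^(−2λ) · λ^51e^(−8λ) = λ^59e^(−10λ), i.e. Gamma(shape=60, rate=10).
The mode of a Gamma(a, b) with a ≥ 1 (shape–rate) is (a−1)/b = 59/10 ≈ 5.900.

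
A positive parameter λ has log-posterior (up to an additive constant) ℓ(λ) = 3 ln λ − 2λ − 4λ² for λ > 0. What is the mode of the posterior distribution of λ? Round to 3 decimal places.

λ̂_MAP = 0.500

ℓ'(λ) = 3/λ − 2 − 8λ. Setting this to zero and multiplying by λ: 8λ² + 2λ − 3 = 0.
λ = (−2 + √(2² + 4·8·3)) / (2·8) = (−2 + √100) / 16 = (−2 + 10)/16 = 1/2.
ℓ''(λ) = −3/λ² − 8 < 0, confirming a maximum.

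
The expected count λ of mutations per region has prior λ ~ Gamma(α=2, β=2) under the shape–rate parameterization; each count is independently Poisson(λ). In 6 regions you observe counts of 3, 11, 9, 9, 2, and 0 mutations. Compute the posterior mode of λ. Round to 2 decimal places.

λ̂_MAP = 4.38

Σxᵢ = 3+11+9+9+2+0 = 34, with n = 6.
Posterior ∝ λe^(−2λ) · λ^34e^(−6λ) = λ^35e^(−8λ), i.e. Gamma(shape=36, rate=8).
The mode of a Gamma(a, b) with a ≥ 1 (shape–rate) is (a−1)/b = 35/8 ≈ 4.38.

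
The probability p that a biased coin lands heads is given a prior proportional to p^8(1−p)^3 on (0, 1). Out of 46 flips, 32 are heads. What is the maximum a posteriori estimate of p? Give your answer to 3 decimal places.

p̂_MAP = 0.702

The prior density ∝ p^8(1−p)^3 is the kernel of Beta(9, 4).
Data: 32 successes in 46 trials. The binomial likelihood contributes p^32(1−p)^14, so the posterior is Beta(9+32, 4+14) = Beta(41, 18).
For Beta(a, b) with a, b > 1 the mode is (a−1)/(a+b−2) = 40/57 ≈ 0.702.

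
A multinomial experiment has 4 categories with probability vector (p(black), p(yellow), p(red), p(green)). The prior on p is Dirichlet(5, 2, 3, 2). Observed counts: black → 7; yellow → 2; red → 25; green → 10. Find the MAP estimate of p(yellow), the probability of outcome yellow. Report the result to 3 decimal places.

MAP estimate of p(yellow) = 0.058

The posterior is Dirichlet(αᵢ + nᵢ) = Dirichlet(12, 4, 28, 12).
For a Dirichlet(a₁,…,a_K) with all aᵢ > 1, the mode has j-th component (aⱼ − 1)/(Σaᵢ − K).
Here Σaᵢ = 56 and K = 4, so p(yellow) = (4 − 1)/(56 − 4) = 3/52 ≈ 0.058.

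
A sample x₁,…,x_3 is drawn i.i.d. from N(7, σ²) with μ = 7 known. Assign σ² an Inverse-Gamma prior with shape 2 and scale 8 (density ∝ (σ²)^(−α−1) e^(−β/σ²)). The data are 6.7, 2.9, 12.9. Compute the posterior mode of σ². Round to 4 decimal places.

Sum of squared deviations about the known mean: SS = (6.7−7)² + (2.9−7)² + (12.9−7)² = 51.71.
The Normal likelihood contributes (σ²)^(−n/2) exp(−SS/(2σ²)), so the posterior is Inverse-Gamma(α + n/2, β + SS/2) = Inverse-Gamma(3.5, 33.855).
The mode of Inverse-Gamma(a, b) is b/(a+1) = 33.855/4.5 ≈ 7.5233.

σ̂²_MAP = 7.5233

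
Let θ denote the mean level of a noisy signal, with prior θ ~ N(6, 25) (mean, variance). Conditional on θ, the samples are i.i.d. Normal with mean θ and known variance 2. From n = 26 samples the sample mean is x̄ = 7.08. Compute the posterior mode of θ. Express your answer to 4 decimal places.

n = 26, x̄ = 7.08.
For a Normal prior and Normal likelihood with known variance, the posterior is Normal; its mode equals its mean, the precision-weighted average.
Prior precision 1/σ₀² = 1/25 = 0.04; data precision n/σ² = 26/2 = 13.
θ̂ = (0.04·6 + 13·7.08) / (0.04 + 13) = 92.28/13.04 = 2307/326 ≈ 7.0767.

θ̂_MAP = 7.0767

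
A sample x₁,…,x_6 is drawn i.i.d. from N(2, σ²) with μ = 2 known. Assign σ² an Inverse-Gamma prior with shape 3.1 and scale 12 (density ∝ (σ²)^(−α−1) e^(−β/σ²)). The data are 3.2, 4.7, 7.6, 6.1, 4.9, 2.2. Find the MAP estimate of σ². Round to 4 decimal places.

σ̂²_MAP = 6.2923

Sum of squared deviations about the known mean: SS = (3.2−2)² + (4.7−2)² + (7.6−2)² + (6.1−2)² + (4.9−2)² + (2.2−2)² = 65.35.
The Normal likelihood contributes (σ²)^(−n/2) exp(−SS/(2σ²)), so the posterior is Inverse-Gamma(α + n/2, β + SS/2) = Inverse-Gamma(6.1, 44.675).
The mode of Inverse-Gamma(a, b) is b/(a+1) = 44.675/7.1 ≈ 6.2923.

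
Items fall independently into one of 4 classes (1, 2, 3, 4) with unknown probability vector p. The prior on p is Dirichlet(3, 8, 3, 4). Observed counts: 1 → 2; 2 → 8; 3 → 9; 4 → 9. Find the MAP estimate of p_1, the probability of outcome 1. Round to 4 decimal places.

MAP estimate: 0.0952

The posterior is Dirichlet(αᵢ + nᵢ) = Dirichlet(5, 16, 12, 13).
For a Dirichlet(a₁,…,a_K) with all aᵢ > 1, the mode has j-th component (aⱼ − 1)/(Σaᵢ − K).
Here Σaᵢ = 46 and K = 4, so p_1 = (5 − 1)/(46 − 4) = 4/42 ≈ 0.0952.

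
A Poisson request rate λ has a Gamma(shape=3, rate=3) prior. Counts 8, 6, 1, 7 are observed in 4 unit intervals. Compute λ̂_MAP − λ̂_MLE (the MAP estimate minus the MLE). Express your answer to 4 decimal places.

MAP − MLE = -2.0714

Σxᵢ = 22. Posterior is Gamma(25, 7); MAP = (25−1)/7 = 24/7 ≈ 3.42857.
MLE = x̄ = 22/4 ≈ 5.50000.
Difference = 24/7 − 22/4 = -29/14 ≈ -2.0714.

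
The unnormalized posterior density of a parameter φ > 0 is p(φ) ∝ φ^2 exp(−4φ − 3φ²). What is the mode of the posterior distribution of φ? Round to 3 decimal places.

φ̂_MAP = 0.333

ℓ'(φ) = 2/φ − 4 − 6φ. Setting this to zero and multiplying by φ: 6φ² + 4φ − 2 = 0.
φ = (−4 + √(4² + 4·6·2)) / (2·6) = (−4 + √64) / 12 = (−4 + 8)/12 = 1/3.
ℓ''(φ) = −2/φ² − 6 < 0, confirming a maximum.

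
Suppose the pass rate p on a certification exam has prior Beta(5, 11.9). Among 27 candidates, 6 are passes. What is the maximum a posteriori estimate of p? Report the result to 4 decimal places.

Prior: Beta(5, 11.9).
Data: 6 successes in 27 trials. The binomial likelihood contributes p^6(1−p)^21, so the posterior is Beta(5+6, 11.9+21) = Beta(11, 32.9).
For Beta(a, b) with a, b > 1 the mode is (a−1)/(a+b−2) = 10/41.9 ≈ 0.2387.

p̂_MAP = 0.2387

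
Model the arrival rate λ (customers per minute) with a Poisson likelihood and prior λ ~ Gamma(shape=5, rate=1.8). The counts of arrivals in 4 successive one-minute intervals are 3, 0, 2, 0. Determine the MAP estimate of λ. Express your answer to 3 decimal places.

λ̂_MAP = 1.552

Σxᵢ = 3+0+2+0 = 5, with n = 4.
Posterior ∝ λ^4e^(−1.8λ) · λ^5e^(−4λ) = λ^9e^(−5.8λ), i.e. Gamma(shape=10, rate=5.8).
The mode of a Gamma(a, b) with a ≥ 1 (shape–rate) is (a−1)/b = 9/5.8 ≈ 1.552.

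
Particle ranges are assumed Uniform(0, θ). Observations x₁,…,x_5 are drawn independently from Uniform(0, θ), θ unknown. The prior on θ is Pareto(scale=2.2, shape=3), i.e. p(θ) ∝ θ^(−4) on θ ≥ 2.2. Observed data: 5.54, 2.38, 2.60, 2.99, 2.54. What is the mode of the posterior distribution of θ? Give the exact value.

θ̂_MAP = 5.54

The Uniform(0, θ) likelihood is θ^(−n) for θ ≥ max(xᵢ), zero otherwise. Here max(xᵢ) = 5.54.
Posterior ∝ θ^(−4) · θ^(−5) = θ^(−9) on θ ≥ max(2.2, 5.54) = 5.54.
This density is strictly decreasing in θ, so the posterior mode lies at the lower boundary of the support.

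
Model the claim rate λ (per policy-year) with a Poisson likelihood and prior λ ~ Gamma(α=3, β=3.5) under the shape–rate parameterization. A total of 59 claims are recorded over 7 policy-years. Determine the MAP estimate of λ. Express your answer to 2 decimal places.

λ̂_MAP = 5.81

Σxᵢ = 59, n = 7.
Posterior ∝ λ^2e^(−3.5λ) · λ^59e^(−7λ) = λ^61e^(−10.5λ), i.e. Gamma(shape=62, rate=10.5).
The mode of a Gamma(a, b) with a ≥ 1 (shape–rate) is (a−1)/b = 61/10.5 ≈ 5.81.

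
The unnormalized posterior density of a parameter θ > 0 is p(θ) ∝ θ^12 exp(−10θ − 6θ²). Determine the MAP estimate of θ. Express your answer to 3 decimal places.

ℓ'(θ) = 12/θ − 10 − 12θ. Setting this to zero and multiplying by θ: 12θ² + 10θ − 12 = 0.
θ = (−10 + √(10² + 4·12·12)) / (2·12) = (−10 + √676) / 24 = (−10 + 26)/24 = 2/3.
ℓ''(θ) = −12/θ² − 12 < 0, confirming a maximum.

θ̂_MAP = 0.667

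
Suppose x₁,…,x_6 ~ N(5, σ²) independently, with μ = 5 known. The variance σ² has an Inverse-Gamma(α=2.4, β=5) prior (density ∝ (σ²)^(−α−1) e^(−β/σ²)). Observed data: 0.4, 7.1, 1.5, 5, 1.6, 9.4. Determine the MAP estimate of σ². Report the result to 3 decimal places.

Sum of squared deviations about the known mean: SS = (0.4−5)² + (7.1−5)² + (1.5−5)² + (5−5)² + (1.6−5)² + (9.4−5)² = 68.74.
The Normal likelihood contributes (σ²)^(−n/2) exp(−SS/(2σ²)), so the posterior is Inverse-Gamma(α + n/2, β + SS/2) = Inverse-Gamma(5.4, 39.37).
The mode of Inverse-Gamma(a, b) is b/(a+1) = 39.37/6.4 ≈ 6.152.

σ̂²_MAP = 6.152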